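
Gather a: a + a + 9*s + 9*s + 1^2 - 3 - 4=2*a + 18*s - 6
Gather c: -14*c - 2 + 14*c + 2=0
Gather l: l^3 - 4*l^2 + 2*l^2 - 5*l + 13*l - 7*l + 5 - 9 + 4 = l^3 - 2*l^2 + l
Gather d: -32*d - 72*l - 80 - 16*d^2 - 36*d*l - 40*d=-16*d^2 + d*(-36*l - 72) - 72*l - 80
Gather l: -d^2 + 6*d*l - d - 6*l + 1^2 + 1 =-d^2 - d + l*(6*d - 6) + 2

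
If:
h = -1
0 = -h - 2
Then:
No Solution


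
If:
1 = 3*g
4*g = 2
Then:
No Solution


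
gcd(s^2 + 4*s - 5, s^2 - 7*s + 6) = s - 1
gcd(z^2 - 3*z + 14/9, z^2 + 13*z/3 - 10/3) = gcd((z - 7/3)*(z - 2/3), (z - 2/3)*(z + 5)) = z - 2/3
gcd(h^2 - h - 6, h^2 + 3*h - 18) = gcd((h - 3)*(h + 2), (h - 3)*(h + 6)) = h - 3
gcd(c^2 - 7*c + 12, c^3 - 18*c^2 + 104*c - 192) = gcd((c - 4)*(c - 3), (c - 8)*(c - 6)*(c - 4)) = c - 4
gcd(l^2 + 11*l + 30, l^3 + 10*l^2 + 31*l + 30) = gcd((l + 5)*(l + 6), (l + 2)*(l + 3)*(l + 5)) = l + 5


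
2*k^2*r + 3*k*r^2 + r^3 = r*(k + r)*(2*k + r)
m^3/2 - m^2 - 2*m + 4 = (m/2 + 1)*(m - 2)^2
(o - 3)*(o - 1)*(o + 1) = o^3 - 3*o^2 - o + 3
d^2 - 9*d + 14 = (d - 7)*(d - 2)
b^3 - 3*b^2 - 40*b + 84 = (b - 7)*(b - 2)*(b + 6)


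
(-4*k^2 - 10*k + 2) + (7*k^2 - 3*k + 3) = 3*k^2 - 13*k + 5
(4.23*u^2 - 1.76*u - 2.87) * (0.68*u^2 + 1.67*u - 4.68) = 2.8764*u^4 + 5.8673*u^3 - 24.6872*u^2 + 3.4439*u + 13.4316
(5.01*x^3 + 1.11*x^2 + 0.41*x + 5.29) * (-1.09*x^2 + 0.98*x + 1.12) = -5.4609*x^5 + 3.6999*x^4 + 6.2521*x^3 - 4.1211*x^2 + 5.6434*x + 5.9248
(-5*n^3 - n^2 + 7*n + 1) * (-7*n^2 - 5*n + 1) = 35*n^5 + 32*n^4 - 49*n^3 - 43*n^2 + 2*n + 1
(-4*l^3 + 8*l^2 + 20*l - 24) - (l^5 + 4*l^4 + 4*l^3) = -l^5 - 4*l^4 - 8*l^3 + 8*l^2 + 20*l - 24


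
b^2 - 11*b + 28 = (b - 7)*(b - 4)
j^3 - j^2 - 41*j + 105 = (j - 5)*(j - 3)*(j + 7)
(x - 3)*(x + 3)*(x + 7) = x^3 + 7*x^2 - 9*x - 63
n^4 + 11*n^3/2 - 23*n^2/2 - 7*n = n*(n - 2)*(n + 1/2)*(n + 7)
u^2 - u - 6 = (u - 3)*(u + 2)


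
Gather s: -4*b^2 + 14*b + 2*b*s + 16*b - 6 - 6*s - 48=-4*b^2 + 30*b + s*(2*b - 6) - 54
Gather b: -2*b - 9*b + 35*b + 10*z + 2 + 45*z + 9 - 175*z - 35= 24*b - 120*z - 24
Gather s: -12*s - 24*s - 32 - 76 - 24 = -36*s - 132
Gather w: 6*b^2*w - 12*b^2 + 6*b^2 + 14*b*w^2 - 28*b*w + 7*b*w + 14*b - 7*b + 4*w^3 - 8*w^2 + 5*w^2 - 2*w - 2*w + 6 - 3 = -6*b^2 + 7*b + 4*w^3 + w^2*(14*b - 3) + w*(6*b^2 - 21*b - 4) + 3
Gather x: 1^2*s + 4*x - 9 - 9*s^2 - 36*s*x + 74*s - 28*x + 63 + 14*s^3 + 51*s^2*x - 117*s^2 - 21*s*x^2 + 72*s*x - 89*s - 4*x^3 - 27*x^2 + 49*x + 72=14*s^3 - 126*s^2 - 14*s - 4*x^3 + x^2*(-21*s - 27) + x*(51*s^2 + 36*s + 25) + 126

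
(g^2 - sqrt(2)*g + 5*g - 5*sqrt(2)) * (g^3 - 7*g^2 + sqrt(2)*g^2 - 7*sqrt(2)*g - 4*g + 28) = g^5 - 2*g^4 - 41*g^3 + 4*sqrt(2)*g^2 + 12*g^2 - 8*sqrt(2)*g + 210*g - 140*sqrt(2)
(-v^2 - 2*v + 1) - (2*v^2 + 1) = -3*v^2 - 2*v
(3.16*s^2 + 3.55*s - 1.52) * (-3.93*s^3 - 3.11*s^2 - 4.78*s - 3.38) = -12.4188*s^5 - 23.7791*s^4 - 20.1717*s^3 - 22.9226*s^2 - 4.7334*s + 5.1376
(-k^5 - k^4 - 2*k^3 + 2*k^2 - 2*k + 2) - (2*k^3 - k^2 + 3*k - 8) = -k^5 - k^4 - 4*k^3 + 3*k^2 - 5*k + 10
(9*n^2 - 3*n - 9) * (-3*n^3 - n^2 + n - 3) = -27*n^5 + 39*n^3 - 21*n^2 + 27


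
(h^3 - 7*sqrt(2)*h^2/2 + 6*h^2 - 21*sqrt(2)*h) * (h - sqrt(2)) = h^4 - 9*sqrt(2)*h^3/2 + 6*h^3 - 27*sqrt(2)*h^2 + 7*h^2 + 42*h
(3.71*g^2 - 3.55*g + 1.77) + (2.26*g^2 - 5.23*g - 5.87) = 5.97*g^2 - 8.78*g - 4.1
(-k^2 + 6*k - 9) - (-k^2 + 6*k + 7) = -16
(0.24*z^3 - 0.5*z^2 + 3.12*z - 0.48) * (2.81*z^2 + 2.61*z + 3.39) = 0.6744*z^5 - 0.7786*z^4 + 8.2758*z^3 + 5.0994*z^2 + 9.324*z - 1.6272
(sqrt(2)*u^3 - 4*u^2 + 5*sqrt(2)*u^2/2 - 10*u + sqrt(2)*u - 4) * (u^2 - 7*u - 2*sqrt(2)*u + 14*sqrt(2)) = sqrt(2)*u^5 - 8*u^4 - 9*sqrt(2)*u^4/2 - 17*sqrt(2)*u^3/2 + 36*u^3 - 43*sqrt(2)*u^2 + 132*u^2 - 132*sqrt(2)*u + 56*u - 56*sqrt(2)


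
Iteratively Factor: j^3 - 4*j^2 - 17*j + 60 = (j + 4)*(j^2 - 8*j + 15) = (j - 5)*(j + 4)*(j - 3)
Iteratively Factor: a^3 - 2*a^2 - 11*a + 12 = (a - 1)*(a^2 - a - 12) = (a - 4)*(a - 1)*(a + 3)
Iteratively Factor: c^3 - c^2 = (c - 1)*(c^2) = c*(c - 1)*(c)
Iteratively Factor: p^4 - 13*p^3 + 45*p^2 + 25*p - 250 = (p - 5)*(p^3 - 8*p^2 + 5*p + 50) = (p - 5)^2*(p^2 - 3*p - 10) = (p - 5)^3*(p + 2)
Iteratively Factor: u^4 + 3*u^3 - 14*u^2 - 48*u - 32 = (u + 2)*(u^3 + u^2 - 16*u - 16) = (u + 2)*(u + 4)*(u^2 - 3*u - 4) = (u - 4)*(u + 2)*(u + 4)*(u + 1)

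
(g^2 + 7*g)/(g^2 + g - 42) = g/(g - 6)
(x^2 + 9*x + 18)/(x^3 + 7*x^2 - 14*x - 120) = (x + 3)/(x^2 + x - 20)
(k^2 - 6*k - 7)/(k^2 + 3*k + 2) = (k - 7)/(k + 2)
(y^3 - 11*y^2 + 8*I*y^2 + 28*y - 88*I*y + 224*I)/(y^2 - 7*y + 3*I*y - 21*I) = (y^2 + y*(-4 + 8*I) - 32*I)/(y + 3*I)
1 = 1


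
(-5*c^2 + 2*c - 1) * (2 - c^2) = 5*c^4 - 2*c^3 - 9*c^2 + 4*c - 2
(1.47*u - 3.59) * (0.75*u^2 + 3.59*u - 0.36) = 1.1025*u^3 + 2.5848*u^2 - 13.4173*u + 1.2924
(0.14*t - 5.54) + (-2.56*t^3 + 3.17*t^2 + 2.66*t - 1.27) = -2.56*t^3 + 3.17*t^2 + 2.8*t - 6.81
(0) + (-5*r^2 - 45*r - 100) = -5*r^2 - 45*r - 100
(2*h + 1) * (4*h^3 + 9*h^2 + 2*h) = 8*h^4 + 22*h^3 + 13*h^2 + 2*h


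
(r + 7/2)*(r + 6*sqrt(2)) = r^2 + 7*r/2 + 6*sqrt(2)*r + 21*sqrt(2)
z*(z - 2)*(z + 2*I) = z^3 - 2*z^2 + 2*I*z^2 - 4*I*z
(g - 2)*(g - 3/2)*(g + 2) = g^3 - 3*g^2/2 - 4*g + 6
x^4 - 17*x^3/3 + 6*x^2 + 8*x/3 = x*(x - 4)*(x - 2)*(x + 1/3)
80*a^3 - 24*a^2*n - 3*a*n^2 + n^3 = (-4*a + n)^2*(5*a + n)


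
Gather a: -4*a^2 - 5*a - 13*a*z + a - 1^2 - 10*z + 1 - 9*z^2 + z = -4*a^2 + a*(-13*z - 4) - 9*z^2 - 9*z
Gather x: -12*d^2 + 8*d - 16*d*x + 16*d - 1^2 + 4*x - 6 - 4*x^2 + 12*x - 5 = -12*d^2 + 24*d - 4*x^2 + x*(16 - 16*d) - 12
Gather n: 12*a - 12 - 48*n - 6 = 12*a - 48*n - 18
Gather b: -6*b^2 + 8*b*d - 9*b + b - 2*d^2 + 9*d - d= -6*b^2 + b*(8*d - 8) - 2*d^2 + 8*d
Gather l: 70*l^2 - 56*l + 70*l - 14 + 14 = 70*l^2 + 14*l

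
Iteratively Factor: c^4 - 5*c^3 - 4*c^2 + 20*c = (c)*(c^3 - 5*c^2 - 4*c + 20) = c*(c + 2)*(c^2 - 7*c + 10) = c*(c - 2)*(c + 2)*(c - 5)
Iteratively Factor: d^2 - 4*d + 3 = (d - 1)*(d - 3)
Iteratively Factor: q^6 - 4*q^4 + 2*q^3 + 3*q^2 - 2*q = (q - 1)*(q^5 + q^4 - 3*q^3 - q^2 + 2*q) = q*(q - 1)*(q^4 + q^3 - 3*q^2 - q + 2) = q*(q - 1)^2*(q^3 + 2*q^2 - q - 2) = q*(q - 1)^2*(q + 1)*(q^2 + q - 2) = q*(q - 1)^3*(q + 1)*(q + 2)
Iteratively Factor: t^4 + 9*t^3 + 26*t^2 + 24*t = (t + 4)*(t^3 + 5*t^2 + 6*t) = (t + 3)*(t + 4)*(t^2 + 2*t) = t*(t + 3)*(t + 4)*(t + 2)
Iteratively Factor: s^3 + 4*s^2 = (s)*(s^2 + 4*s) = s^2*(s + 4)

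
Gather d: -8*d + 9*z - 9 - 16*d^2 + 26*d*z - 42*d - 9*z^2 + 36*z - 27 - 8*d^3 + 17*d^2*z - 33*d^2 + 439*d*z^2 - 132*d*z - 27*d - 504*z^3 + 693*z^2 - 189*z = -8*d^3 + d^2*(17*z - 49) + d*(439*z^2 - 106*z - 77) - 504*z^3 + 684*z^2 - 144*z - 36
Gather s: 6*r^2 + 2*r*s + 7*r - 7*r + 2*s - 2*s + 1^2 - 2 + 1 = 6*r^2 + 2*r*s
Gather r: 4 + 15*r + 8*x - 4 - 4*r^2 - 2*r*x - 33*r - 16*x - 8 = -4*r^2 + r*(-2*x - 18) - 8*x - 8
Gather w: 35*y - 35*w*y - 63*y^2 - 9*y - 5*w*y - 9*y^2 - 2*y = -40*w*y - 72*y^2 + 24*y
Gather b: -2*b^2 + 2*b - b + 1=-2*b^2 + b + 1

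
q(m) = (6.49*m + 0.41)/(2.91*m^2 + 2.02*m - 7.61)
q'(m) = (-5.82*m - 2.02)*(6.49*m + 0.41)/(2.91*m^2 + 2.02*m - 7.61)^2 + 6.49/(2.91*m^2 + 2.02*m - 7.61) = (18.8859*m^2 + 13.1098*m - (5.82*m + 2.02)*(6.49*m + 0.41) - 49.3889)/(2.91*m^2 + 2.02*m - 7.61)^2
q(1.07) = -3.47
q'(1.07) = -16.60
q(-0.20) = 0.11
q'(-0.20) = -0.81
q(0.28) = -0.33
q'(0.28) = -1.13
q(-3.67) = -0.97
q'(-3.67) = -0.51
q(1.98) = 1.70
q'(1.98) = -2.12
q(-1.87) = 9.68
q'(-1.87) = -76.18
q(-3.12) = -1.38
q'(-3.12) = -1.09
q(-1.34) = 1.63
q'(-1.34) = -3.12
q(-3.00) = -1.52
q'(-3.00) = -1.36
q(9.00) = 0.24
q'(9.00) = -0.03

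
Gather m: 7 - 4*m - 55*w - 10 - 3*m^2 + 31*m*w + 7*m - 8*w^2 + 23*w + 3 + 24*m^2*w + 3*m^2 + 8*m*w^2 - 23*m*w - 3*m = 24*m^2*w + m*(8*w^2 + 8*w) - 8*w^2 - 32*w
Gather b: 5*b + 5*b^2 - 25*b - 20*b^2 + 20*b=-15*b^2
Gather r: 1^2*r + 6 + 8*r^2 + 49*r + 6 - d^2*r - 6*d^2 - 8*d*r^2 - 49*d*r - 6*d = -6*d^2 - 6*d + r^2*(8 - 8*d) + r*(-d^2 - 49*d + 50) + 12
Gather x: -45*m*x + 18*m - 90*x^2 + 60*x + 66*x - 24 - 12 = 18*m - 90*x^2 + x*(126 - 45*m) - 36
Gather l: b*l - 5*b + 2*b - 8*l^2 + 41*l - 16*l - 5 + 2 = -3*b - 8*l^2 + l*(b + 25) - 3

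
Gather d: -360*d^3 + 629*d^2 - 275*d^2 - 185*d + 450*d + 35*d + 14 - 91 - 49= -360*d^3 + 354*d^2 + 300*d - 126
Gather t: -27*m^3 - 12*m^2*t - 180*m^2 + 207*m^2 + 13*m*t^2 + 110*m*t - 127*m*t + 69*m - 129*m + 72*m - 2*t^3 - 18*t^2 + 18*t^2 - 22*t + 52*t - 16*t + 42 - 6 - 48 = -27*m^3 + 27*m^2 + 13*m*t^2 + 12*m - 2*t^3 + t*(-12*m^2 - 17*m + 14) - 12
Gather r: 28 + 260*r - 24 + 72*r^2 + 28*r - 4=72*r^2 + 288*r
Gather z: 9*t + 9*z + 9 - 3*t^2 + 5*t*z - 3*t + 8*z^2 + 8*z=-3*t^2 + 6*t + 8*z^2 + z*(5*t + 17) + 9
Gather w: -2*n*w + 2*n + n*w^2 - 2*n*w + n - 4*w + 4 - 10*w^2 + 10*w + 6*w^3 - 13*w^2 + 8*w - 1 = 3*n + 6*w^3 + w^2*(n - 23) + w*(14 - 4*n) + 3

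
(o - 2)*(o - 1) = o^2 - 3*o + 2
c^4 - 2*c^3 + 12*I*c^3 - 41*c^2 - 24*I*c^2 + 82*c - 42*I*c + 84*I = (c - 2)*(c + 2*I)*(c + 3*I)*(c + 7*I)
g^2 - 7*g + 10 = (g - 5)*(g - 2)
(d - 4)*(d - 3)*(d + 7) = d^3 - 37*d + 84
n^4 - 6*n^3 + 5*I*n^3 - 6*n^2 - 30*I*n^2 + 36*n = n*(n - 6)*(n + 2*I)*(n + 3*I)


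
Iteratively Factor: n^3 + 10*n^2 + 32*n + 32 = (n + 4)*(n^2 + 6*n + 8) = (n + 4)^2*(n + 2)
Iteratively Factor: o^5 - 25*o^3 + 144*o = (o)*(o^4 - 25*o^2 + 144) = o*(o - 4)*(o^3 + 4*o^2 - 9*o - 36) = o*(o - 4)*(o + 3)*(o^2 + o - 12) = o*(o - 4)*(o + 3)*(o + 4)*(o - 3)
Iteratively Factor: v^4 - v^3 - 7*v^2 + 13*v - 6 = (v - 2)*(v^3 + v^2 - 5*v + 3) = (v - 2)*(v - 1)*(v^2 + 2*v - 3) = (v - 2)*(v - 1)*(v + 3)*(v - 1)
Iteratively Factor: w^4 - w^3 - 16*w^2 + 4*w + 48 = (w + 2)*(w^3 - 3*w^2 - 10*w + 24) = (w - 4)*(w + 2)*(w^2 + w - 6) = (w - 4)*(w + 2)*(w + 3)*(w - 2)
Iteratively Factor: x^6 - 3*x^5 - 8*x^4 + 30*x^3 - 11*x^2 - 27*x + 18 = (x + 1)*(x^5 - 4*x^4 - 4*x^3 + 34*x^2 - 45*x + 18) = (x - 2)*(x + 1)*(x^4 - 2*x^3 - 8*x^2 + 18*x - 9) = (x - 2)*(x - 1)*(x + 1)*(x^3 - x^2 - 9*x + 9) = (x - 2)*(x - 1)^2*(x + 1)*(x^2 - 9) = (x - 2)*(x - 1)^2*(x + 1)*(x + 3)*(x - 3)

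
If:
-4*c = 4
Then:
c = -1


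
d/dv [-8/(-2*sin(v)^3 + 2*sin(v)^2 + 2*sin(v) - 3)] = 64*(-3*sin(v)^2 + 2*sin(v) + 1)*cos(v)/(4*sin(v)^2 + sin(v) + sin(3*v) - 6)^2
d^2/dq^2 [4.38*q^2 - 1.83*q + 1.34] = 8.76000000000000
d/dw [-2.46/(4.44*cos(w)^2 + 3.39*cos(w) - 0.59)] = -(21.8448*cos(w) + 8.3394)*sin(w)/(4.44*cos(w)^2 + 3.39*cos(w) - 0.59)^2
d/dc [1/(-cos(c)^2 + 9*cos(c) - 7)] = (9 - 2*cos(c))*sin(c)/(cos(c)^2 - 9*cos(c) + 7)^2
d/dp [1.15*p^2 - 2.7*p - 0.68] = 2.3*p - 2.7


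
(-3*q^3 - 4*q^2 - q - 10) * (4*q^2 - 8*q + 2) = -12*q^5 + 8*q^4 + 22*q^3 - 40*q^2 + 78*q - 20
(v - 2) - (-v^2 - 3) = v^2 + v + 1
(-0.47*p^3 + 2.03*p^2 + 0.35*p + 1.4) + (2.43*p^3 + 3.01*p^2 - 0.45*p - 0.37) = 1.96*p^3 + 5.04*p^2 - 0.1*p + 1.03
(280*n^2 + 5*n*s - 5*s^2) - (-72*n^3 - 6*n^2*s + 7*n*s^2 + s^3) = 72*n^3 + 6*n^2*s + 280*n^2 - 7*n*s^2 + 5*n*s - s^3 - 5*s^2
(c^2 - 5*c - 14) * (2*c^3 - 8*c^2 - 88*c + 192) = 2*c^5 - 18*c^4 - 76*c^3 + 744*c^2 + 272*c - 2688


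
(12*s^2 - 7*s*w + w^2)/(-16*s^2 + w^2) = (-3*s + w)/(4*s + w)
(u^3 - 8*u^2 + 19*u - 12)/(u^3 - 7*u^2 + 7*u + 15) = (u^2 - 5*u + 4)/(u^2 - 4*u - 5)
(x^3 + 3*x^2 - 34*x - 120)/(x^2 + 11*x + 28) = (x^2 - x - 30)/(x + 7)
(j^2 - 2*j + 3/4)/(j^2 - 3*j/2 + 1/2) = (j - 3/2)/(j - 1)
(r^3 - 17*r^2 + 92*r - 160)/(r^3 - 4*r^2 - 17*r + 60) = (r^2 - 12*r + 32)/(r^2 + r - 12)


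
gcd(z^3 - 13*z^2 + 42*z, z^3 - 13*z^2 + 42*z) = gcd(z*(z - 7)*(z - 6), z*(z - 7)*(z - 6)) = z^3 - 13*z^2 + 42*z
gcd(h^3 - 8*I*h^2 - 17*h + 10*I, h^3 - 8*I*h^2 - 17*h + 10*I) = h^3 - 8*I*h^2 - 17*h + 10*I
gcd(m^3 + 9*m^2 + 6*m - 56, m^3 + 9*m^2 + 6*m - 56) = m^3 + 9*m^2 + 6*m - 56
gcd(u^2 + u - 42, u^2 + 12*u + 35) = u + 7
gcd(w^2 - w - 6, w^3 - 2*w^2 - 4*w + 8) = w + 2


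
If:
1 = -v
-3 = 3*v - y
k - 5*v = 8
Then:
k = 3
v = -1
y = 0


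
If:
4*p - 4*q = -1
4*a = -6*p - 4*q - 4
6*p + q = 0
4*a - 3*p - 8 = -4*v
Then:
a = -65/56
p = -1/28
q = 3/14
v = 351/112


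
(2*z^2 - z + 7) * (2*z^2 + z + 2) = 4*z^4 + 17*z^2 + 5*z + 14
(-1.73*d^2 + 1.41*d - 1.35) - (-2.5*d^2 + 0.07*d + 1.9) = 0.77*d^2 + 1.34*d - 3.25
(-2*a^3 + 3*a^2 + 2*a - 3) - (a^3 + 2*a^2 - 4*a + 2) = -3*a^3 + a^2 + 6*a - 5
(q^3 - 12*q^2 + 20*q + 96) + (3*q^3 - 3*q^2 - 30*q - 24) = 4*q^3 - 15*q^2 - 10*q + 72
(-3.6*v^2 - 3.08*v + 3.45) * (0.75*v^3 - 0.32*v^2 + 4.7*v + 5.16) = -2.7*v^5 - 1.158*v^4 - 13.3469*v^3 - 34.156*v^2 + 0.322199999999999*v + 17.802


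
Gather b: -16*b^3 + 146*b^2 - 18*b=-16*b^3 + 146*b^2 - 18*b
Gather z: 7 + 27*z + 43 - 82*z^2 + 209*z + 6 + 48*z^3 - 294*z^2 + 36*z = 48*z^3 - 376*z^2 + 272*z + 56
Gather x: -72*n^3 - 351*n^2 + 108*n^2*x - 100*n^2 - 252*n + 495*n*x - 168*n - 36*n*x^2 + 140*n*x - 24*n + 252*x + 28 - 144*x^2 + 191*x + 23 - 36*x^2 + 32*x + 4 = -72*n^3 - 451*n^2 - 444*n + x^2*(-36*n - 180) + x*(108*n^2 + 635*n + 475) + 55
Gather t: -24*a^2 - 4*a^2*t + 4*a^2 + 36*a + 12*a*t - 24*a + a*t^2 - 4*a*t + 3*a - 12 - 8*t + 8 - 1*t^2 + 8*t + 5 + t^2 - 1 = -20*a^2 + a*t^2 + 15*a + t*(-4*a^2 + 8*a)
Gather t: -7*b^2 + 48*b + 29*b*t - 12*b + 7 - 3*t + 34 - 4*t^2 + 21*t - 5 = -7*b^2 + 36*b - 4*t^2 + t*(29*b + 18) + 36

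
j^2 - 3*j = j*(j - 3)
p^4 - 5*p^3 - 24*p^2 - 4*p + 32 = (p - 8)*(p - 1)*(p + 2)^2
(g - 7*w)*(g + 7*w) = g^2 - 49*w^2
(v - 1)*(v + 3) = v^2 + 2*v - 3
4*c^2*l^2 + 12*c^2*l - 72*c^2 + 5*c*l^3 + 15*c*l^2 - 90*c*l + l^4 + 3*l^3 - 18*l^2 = (c + l)*(4*c + l)*(l - 3)*(l + 6)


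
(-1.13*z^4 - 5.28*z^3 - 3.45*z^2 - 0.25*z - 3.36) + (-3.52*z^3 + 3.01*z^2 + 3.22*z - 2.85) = -1.13*z^4 - 8.8*z^3 - 0.44*z^2 + 2.97*z - 6.21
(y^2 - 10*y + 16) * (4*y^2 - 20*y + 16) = 4*y^4 - 60*y^3 + 280*y^2 - 480*y + 256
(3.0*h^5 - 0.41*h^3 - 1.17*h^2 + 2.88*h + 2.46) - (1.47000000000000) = 3.0*h^5 - 0.41*h^3 - 1.17*h^2 + 2.88*h + 0.99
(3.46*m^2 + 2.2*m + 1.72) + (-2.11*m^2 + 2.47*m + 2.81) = 1.35*m^2 + 4.67*m + 4.53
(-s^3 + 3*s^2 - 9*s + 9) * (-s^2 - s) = s^5 - 2*s^4 + 6*s^3 - 9*s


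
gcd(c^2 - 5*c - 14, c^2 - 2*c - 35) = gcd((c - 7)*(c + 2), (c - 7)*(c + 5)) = c - 7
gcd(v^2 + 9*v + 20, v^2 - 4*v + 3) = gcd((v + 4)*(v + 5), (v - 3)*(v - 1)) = 1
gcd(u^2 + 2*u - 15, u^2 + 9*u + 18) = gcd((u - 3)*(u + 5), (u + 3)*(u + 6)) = 1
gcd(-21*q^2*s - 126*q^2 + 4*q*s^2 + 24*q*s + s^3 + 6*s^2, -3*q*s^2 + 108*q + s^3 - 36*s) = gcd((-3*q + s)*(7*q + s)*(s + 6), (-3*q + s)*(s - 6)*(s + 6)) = 3*q*s + 18*q - s^2 - 6*s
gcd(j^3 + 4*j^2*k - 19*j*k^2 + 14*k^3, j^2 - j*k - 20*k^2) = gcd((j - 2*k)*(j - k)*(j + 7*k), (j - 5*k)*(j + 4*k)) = 1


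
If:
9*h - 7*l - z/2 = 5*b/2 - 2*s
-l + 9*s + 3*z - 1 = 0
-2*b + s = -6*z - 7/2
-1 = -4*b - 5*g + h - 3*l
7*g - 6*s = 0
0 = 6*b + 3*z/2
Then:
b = 11214/77425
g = 17637/77425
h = -9919/30970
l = -53609/154850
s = 41153/154850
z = -44856/77425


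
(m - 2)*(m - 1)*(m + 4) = m^3 + m^2 - 10*m + 8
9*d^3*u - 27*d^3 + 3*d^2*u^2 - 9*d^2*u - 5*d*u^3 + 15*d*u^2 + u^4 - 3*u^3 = (-3*d + u)^2*(d + u)*(u - 3)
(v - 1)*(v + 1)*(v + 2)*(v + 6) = v^4 + 8*v^3 + 11*v^2 - 8*v - 12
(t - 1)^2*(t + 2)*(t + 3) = t^4 + 3*t^3 - 3*t^2 - 7*t + 6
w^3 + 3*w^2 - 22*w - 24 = (w - 4)*(w + 1)*(w + 6)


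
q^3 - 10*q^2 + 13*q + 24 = (q - 8)*(q - 3)*(q + 1)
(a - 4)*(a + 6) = a^2 + 2*a - 24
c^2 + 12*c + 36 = (c + 6)^2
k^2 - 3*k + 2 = (k - 2)*(k - 1)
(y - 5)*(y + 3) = y^2 - 2*y - 15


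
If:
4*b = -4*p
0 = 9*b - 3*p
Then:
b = 0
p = 0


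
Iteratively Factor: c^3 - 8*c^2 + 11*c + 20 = (c + 1)*(c^2 - 9*c + 20) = (c - 4)*(c + 1)*(c - 5)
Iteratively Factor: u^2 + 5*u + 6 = (u + 2)*(u + 3)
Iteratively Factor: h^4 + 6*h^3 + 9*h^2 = (h)*(h^3 + 6*h^2 + 9*h) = h*(h + 3)*(h^2 + 3*h) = h*(h + 3)^2*(h)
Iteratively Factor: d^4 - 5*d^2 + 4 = (d + 1)*(d^3 - d^2 - 4*d + 4) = (d - 1)*(d + 1)*(d^2 - 4) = (d - 2)*(d - 1)*(d + 1)*(d + 2)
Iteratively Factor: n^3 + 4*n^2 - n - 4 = (n + 1)*(n^2 + 3*n - 4) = (n - 1)*(n + 1)*(n + 4)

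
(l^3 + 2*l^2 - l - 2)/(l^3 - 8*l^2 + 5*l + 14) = (l^2 + l - 2)/(l^2 - 9*l + 14)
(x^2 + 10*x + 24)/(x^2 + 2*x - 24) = (x + 4)/(x - 4)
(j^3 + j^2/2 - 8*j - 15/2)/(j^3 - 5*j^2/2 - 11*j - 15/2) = (2*j^2 - j - 15)/(2*j^2 - 7*j - 15)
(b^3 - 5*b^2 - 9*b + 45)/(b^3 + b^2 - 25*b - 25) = (b^2 - 9)/(b^2 + 6*b + 5)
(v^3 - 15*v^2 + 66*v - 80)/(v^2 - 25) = (v^2 - 10*v + 16)/(v + 5)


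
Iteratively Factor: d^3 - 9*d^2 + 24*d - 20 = (d - 5)*(d^2 - 4*d + 4) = (d - 5)*(d - 2)*(d - 2)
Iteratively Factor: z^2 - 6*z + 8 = (z - 4)*(z - 2)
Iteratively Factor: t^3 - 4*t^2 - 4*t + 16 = (t - 2)*(t^2 - 2*t - 8) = (t - 4)*(t - 2)*(t + 2)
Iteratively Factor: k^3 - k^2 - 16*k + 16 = (k - 1)*(k^2 - 16) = (k - 4)*(k - 1)*(k + 4)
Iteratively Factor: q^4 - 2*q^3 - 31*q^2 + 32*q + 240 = (q - 5)*(q^3 + 3*q^2 - 16*q - 48) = (q - 5)*(q + 4)*(q^2 - q - 12) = (q - 5)*(q + 3)*(q + 4)*(q - 4)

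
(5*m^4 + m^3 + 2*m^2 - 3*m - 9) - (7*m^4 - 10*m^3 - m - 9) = -2*m^4 + 11*m^3 + 2*m^2 - 2*m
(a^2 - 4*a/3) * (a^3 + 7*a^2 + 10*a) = a^5 + 17*a^4/3 + 2*a^3/3 - 40*a^2/3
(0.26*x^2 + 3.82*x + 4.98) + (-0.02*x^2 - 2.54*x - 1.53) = 0.24*x^2 + 1.28*x + 3.45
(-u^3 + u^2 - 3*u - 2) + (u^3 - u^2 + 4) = 2 - 3*u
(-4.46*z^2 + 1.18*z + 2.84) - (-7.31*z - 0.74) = -4.46*z^2 + 8.49*z + 3.58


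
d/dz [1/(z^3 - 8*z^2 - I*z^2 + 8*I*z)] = (-3*z^2 + 16*z + 2*I*z - 8*I)/(z^2*(z^2 - 8*z - I*z + 8*I)^2)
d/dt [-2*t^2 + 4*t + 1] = 4 - 4*t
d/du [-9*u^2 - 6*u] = -18*u - 6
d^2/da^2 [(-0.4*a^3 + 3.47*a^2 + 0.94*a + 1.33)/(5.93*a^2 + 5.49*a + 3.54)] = (-1.4210854715202e-14*a^5 - 2.27373675443232e-13*a^4 - 167.144866*a^3 - 203.084742*a^2 + 111.322638*a + 74.76567)/(208.527857*a^6 + 579.165903*a^5 + 909.643617*a^4 + 856.952217*a^3 + 543.025026*a^2 + 206.395452*a + 44.361864)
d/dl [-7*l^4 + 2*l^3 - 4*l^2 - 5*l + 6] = -28*l^3 + 6*l^2 - 8*l - 5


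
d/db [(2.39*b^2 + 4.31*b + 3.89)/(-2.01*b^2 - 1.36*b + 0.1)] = (5.4127*b^2 + 16.1158*b + 5.7214)/(4.0401*b^4 + 5.4672*b^3 + 1.4476*b^2 - 0.272*b + 0.01)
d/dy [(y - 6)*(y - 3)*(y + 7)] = 3*y^2 - 4*y - 45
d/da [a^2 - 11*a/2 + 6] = 2*a - 11/2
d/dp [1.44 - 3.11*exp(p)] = -3.11*exp(p)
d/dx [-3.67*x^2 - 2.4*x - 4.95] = -7.34*x - 2.4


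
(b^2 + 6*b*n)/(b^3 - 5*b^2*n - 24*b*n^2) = (b + 6*n)/(b^2 - 5*b*n - 24*n^2)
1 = 1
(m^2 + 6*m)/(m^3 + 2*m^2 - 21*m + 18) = m/(m^2 - 4*m + 3)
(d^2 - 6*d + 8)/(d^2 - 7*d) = (d^2 - 6*d + 8)/(d*(d - 7))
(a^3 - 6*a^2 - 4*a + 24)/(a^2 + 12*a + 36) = (a^3 - 6*a^2 - 4*a + 24)/(a^2 + 12*a + 36)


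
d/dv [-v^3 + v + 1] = 1 - 3*v^2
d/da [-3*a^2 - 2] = -6*a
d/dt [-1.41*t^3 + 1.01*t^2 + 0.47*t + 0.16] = -4.23*t^2 + 2.02*t + 0.47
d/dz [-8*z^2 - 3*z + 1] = -16*z - 3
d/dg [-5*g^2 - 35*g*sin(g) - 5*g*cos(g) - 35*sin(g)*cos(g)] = 5*g*sin(g) - 35*g*cos(g) - 10*g - 35*sin(g) - 5*cos(g) - 35*cos(2*g)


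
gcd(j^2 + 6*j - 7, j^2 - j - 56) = j + 7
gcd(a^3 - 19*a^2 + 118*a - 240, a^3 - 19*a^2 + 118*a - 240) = a^3 - 19*a^2 + 118*a - 240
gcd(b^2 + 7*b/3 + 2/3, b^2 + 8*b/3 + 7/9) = b + 1/3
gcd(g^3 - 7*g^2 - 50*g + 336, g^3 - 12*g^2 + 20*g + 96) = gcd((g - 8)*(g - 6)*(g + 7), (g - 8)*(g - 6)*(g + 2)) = g^2 - 14*g + 48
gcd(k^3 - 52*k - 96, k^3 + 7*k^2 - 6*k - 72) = k + 6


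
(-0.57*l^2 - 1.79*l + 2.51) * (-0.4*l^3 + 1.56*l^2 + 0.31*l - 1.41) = 0.228*l^5 - 0.1732*l^4 - 3.9731*l^3 + 4.1644*l^2 + 3.302*l - 3.5391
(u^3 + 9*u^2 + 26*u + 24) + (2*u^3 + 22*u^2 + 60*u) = 3*u^3 + 31*u^2 + 86*u + 24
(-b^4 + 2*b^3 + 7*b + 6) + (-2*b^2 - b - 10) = -b^4 + 2*b^3 - 2*b^2 + 6*b - 4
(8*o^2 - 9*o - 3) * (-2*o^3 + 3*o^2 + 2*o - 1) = -16*o^5 + 42*o^4 - 5*o^3 - 35*o^2 + 3*o + 3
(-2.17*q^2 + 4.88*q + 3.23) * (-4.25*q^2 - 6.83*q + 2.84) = 9.2225*q^4 - 5.9189*q^3 - 53.2207*q^2 - 8.2017*q + 9.1732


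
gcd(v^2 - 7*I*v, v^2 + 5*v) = v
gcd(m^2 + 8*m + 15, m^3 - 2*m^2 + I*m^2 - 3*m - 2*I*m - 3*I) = 1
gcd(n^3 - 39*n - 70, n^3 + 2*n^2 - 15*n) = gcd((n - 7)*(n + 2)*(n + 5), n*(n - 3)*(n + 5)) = n + 5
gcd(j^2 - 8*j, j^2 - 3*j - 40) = j - 8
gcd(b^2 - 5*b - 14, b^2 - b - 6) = b + 2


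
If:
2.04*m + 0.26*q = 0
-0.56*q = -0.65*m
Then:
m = 0.00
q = 0.00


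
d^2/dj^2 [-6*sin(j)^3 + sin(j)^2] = 9*sin(j)/2 - 27*sin(3*j)/2 + 2*cos(2*j)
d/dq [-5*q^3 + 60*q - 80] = 60 - 15*q^2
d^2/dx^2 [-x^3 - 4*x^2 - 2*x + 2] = -6*x - 8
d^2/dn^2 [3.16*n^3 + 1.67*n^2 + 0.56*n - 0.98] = 18.96*n + 3.34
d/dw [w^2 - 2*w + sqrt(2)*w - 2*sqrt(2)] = 2*w - 2 + sqrt(2)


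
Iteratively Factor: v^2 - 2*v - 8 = (v + 2)*(v - 4)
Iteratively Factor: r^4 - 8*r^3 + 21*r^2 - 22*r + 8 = (r - 1)*(r^3 - 7*r^2 + 14*r - 8) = (r - 4)*(r - 1)*(r^2 - 3*r + 2) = (r - 4)*(r - 2)*(r - 1)*(r - 1)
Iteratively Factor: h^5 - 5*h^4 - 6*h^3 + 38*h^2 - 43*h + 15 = (h - 1)*(h^4 - 4*h^3 - 10*h^2 + 28*h - 15) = (h - 5)*(h - 1)*(h^3 + h^2 - 5*h + 3) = (h - 5)*(h - 1)*(h + 3)*(h^2 - 2*h + 1) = (h - 5)*(h - 1)^2*(h + 3)*(h - 1)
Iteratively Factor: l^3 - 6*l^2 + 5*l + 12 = (l - 4)*(l^2 - 2*l - 3) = (l - 4)*(l + 1)*(l - 3)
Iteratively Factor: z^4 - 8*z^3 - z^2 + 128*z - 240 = (z - 5)*(z^3 - 3*z^2 - 16*z + 48) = (z - 5)*(z - 3)*(z^2 - 16) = (z - 5)*(z - 4)*(z - 3)*(z + 4)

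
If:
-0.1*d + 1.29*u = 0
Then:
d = 12.9*u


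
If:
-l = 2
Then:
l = -2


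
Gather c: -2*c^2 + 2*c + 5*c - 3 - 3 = -2*c^2 + 7*c - 6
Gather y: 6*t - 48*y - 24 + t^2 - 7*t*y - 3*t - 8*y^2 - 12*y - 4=t^2 + 3*t - 8*y^2 + y*(-7*t - 60) - 28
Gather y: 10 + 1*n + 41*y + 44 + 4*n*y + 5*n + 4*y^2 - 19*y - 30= 6*n + 4*y^2 + y*(4*n + 22) + 24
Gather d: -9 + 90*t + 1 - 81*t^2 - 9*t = -81*t^2 + 81*t - 8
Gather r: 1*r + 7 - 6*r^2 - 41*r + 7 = -6*r^2 - 40*r + 14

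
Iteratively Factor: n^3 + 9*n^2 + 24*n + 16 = (n + 4)*(n^2 + 5*n + 4) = (n + 1)*(n + 4)*(n + 4)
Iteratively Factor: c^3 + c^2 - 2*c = (c)*(c^2 + c - 2) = c*(c + 2)*(c - 1)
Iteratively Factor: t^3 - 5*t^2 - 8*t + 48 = (t - 4)*(t^2 - t - 12) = (t - 4)*(t + 3)*(t - 4)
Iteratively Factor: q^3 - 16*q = (q)*(q^2 - 16) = q*(q - 4)*(q + 4)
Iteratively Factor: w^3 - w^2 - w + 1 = (w - 1)*(w^2 - 1) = (w - 1)*(w + 1)*(w - 1)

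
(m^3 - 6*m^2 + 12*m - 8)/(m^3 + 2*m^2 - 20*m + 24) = (m - 2)/(m + 6)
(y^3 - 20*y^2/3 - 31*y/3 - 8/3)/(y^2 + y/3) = y - 7 - 8/y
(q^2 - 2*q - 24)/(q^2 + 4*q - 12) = (q^2 - 2*q - 24)/(q^2 + 4*q - 12)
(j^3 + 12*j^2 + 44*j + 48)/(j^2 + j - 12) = (j^2 + 8*j + 12)/(j - 3)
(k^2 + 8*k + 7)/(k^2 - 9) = (k^2 + 8*k + 7)/(k^2 - 9)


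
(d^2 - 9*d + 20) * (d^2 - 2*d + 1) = d^4 - 11*d^3 + 39*d^2 - 49*d + 20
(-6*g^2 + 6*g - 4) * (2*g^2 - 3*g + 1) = -12*g^4 + 30*g^3 - 32*g^2 + 18*g - 4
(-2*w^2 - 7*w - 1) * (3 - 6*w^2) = 12*w^4 + 42*w^3 - 21*w - 3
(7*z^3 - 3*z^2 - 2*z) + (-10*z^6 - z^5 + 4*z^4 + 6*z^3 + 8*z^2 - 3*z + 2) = -10*z^6 - z^5 + 4*z^4 + 13*z^3 + 5*z^2 - 5*z + 2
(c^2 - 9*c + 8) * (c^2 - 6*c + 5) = c^4 - 15*c^3 + 67*c^2 - 93*c + 40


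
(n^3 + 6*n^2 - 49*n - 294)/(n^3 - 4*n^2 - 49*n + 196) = (n + 6)/(n - 4)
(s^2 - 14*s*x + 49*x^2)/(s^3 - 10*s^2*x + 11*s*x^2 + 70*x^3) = (-s + 7*x)/(-s^2 + 3*s*x + 10*x^2)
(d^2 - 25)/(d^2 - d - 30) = (d - 5)/(d - 6)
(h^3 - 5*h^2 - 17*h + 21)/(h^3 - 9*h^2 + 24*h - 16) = (h^2 - 4*h - 21)/(h^2 - 8*h + 16)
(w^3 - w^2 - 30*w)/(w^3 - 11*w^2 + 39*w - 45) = w*(w^2 - w - 30)/(w^3 - 11*w^2 + 39*w - 45)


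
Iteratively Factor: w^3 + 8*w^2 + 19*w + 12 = (w + 1)*(w^2 + 7*w + 12) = (w + 1)*(w + 4)*(w + 3)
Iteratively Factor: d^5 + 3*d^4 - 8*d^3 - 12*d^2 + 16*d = (d - 2)*(d^4 + 5*d^3 + 2*d^2 - 8*d) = (d - 2)*(d + 2)*(d^3 + 3*d^2 - 4*d) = d*(d - 2)*(d + 2)*(d^2 + 3*d - 4) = d*(d - 2)*(d - 1)*(d + 2)*(d + 4)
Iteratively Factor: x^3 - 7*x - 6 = (x + 1)*(x^2 - x - 6) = (x - 3)*(x + 1)*(x + 2)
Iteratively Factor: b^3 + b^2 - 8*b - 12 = (b - 3)*(b^2 + 4*b + 4) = (b - 3)*(b + 2)*(b + 2)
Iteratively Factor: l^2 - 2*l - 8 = (l + 2)*(l - 4)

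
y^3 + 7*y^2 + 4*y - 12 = (y - 1)*(y + 2)*(y + 6)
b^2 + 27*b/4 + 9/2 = (b + 3/4)*(b + 6)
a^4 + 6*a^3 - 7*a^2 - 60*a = a*(a - 3)*(a + 4)*(a + 5)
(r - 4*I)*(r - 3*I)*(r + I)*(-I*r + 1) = -I*r^4 - 5*r^3 - I*r^2 - 17*r - 12*I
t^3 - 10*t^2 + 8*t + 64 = (t - 8)*(t - 4)*(t + 2)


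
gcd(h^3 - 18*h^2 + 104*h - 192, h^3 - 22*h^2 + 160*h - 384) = h^2 - 14*h + 48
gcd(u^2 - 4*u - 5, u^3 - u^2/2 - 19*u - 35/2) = u^2 - 4*u - 5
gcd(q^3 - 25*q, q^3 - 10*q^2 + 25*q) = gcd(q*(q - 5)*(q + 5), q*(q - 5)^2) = q^2 - 5*q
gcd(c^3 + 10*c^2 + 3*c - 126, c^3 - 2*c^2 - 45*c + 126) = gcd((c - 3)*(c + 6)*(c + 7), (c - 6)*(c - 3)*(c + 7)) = c^2 + 4*c - 21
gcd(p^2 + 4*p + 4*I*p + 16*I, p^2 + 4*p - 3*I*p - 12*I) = p + 4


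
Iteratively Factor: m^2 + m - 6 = (m + 3)*(m - 2)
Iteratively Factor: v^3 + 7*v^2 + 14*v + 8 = (v + 2)*(v^2 + 5*v + 4) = (v + 2)*(v + 4)*(v + 1)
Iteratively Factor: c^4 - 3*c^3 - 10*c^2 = (c - 5)*(c^3 + 2*c^2) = c*(c - 5)*(c^2 + 2*c) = c^2*(c - 5)*(c + 2)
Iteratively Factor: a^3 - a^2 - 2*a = (a - 2)*(a^2 + a) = a*(a - 2)*(a + 1)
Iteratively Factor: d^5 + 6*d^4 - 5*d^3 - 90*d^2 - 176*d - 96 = (d + 1)*(d^4 + 5*d^3 - 10*d^2 - 80*d - 96) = (d + 1)*(d + 2)*(d^3 + 3*d^2 - 16*d - 48) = (d - 4)*(d + 1)*(d + 2)*(d^2 + 7*d + 12) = (d - 4)*(d + 1)*(d + 2)*(d + 4)*(d + 3)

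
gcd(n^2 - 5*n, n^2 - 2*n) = n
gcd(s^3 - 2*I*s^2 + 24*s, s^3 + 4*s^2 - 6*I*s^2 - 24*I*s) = s^2 - 6*I*s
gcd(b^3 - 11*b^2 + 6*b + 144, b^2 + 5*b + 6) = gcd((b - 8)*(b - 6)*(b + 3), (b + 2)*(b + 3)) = b + 3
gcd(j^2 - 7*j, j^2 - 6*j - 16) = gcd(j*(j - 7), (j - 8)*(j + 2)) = 1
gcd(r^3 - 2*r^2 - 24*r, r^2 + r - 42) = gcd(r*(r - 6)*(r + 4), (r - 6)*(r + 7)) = r - 6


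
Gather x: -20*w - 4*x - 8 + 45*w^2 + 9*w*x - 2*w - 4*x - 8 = 45*w^2 - 22*w + x*(9*w - 8) - 16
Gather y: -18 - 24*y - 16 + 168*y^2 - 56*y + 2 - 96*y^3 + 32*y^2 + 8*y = -96*y^3 + 200*y^2 - 72*y - 32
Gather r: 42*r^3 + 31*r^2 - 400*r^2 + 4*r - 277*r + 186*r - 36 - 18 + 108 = 42*r^3 - 369*r^2 - 87*r + 54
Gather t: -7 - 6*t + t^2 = t^2 - 6*t - 7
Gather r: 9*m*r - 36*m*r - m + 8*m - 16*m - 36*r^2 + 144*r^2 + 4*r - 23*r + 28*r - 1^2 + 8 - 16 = -9*m + 108*r^2 + r*(9 - 27*m) - 9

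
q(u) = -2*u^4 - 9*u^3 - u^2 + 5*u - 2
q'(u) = -8*u^3 - 27*u^2 - 2*u + 5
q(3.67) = -804.82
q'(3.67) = -761.45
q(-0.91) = -1.97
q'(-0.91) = -9.51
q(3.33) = -574.70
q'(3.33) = -596.47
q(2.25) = -149.59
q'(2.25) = -227.31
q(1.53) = -39.88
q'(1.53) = -89.92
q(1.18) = -16.16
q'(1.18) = -48.10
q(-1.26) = 3.07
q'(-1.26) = -19.34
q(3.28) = -545.43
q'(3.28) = -574.34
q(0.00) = -2.00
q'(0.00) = 5.00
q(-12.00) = -26126.00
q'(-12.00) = 9965.00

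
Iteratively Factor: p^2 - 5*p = (p - 5)*(p)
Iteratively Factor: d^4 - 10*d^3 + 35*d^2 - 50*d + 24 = (d - 1)*(d^3 - 9*d^2 + 26*d - 24) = (d - 2)*(d - 1)*(d^2 - 7*d + 12) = (d - 4)*(d - 2)*(d - 1)*(d - 3)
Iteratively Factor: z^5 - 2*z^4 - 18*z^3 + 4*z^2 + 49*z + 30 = (z - 2)*(z^4 - 18*z^2 - 32*z - 15) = (z - 2)*(z + 1)*(z^3 - z^2 - 17*z - 15) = (z - 2)*(z + 1)^2*(z^2 - 2*z - 15) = (z - 5)*(z - 2)*(z + 1)^2*(z + 3)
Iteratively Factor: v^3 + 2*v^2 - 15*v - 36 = (v + 3)*(v^2 - v - 12) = (v + 3)^2*(v - 4)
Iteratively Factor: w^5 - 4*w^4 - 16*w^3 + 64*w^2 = (w + 4)*(w^4 - 8*w^3 + 16*w^2) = (w - 4)*(w + 4)*(w^3 - 4*w^2) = w*(w - 4)*(w + 4)*(w^2 - 4*w) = w^2*(w - 4)*(w + 4)*(w - 4)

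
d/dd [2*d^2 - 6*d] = 4*d - 6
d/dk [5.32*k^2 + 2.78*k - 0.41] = 10.64*k + 2.78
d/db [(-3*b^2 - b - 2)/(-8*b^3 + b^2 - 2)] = (-2*b*(12*b - 1)*(3*b^2 + b + 2) + (6*b + 1)*(8*b^3 - b^2 + 2))/(8*b^3 - b^2 + 2)^2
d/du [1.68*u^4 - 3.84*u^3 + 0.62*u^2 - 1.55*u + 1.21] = 6.72*u^3 - 11.52*u^2 + 1.24*u - 1.55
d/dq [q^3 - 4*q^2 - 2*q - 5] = 3*q^2 - 8*q - 2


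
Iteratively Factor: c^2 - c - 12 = (c - 4)*(c + 3)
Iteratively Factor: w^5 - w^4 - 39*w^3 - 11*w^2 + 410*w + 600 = (w + 2)*(w^4 - 3*w^3 - 33*w^2 + 55*w + 300) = (w - 5)*(w + 2)*(w^3 + 2*w^2 - 23*w - 60) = (w - 5)*(w + 2)*(w + 4)*(w^2 - 2*w - 15) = (w - 5)^2*(w + 2)*(w + 4)*(w + 3)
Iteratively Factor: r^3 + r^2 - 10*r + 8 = (r + 4)*(r^2 - 3*r + 2) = (r - 1)*(r + 4)*(r - 2)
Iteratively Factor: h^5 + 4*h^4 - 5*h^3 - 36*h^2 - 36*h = (h + 2)*(h^4 + 2*h^3 - 9*h^2 - 18*h) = (h + 2)*(h + 3)*(h^3 - h^2 - 6*h) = h*(h + 2)*(h + 3)*(h^2 - h - 6) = h*(h + 2)^2*(h + 3)*(h - 3)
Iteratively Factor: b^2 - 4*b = (b)*(b - 4)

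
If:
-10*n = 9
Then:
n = -9/10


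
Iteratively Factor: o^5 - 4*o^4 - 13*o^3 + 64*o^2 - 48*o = (o + 4)*(o^4 - 8*o^3 + 19*o^2 - 12*o) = (o - 3)*(o + 4)*(o^3 - 5*o^2 + 4*o) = o*(o - 3)*(o + 4)*(o^2 - 5*o + 4) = o*(o - 4)*(o - 3)*(o + 4)*(o - 1)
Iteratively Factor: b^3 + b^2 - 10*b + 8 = (b - 1)*(b^2 + 2*b - 8) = (b - 2)*(b - 1)*(b + 4)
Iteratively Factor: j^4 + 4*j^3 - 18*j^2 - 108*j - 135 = (j - 5)*(j^3 + 9*j^2 + 27*j + 27) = (j - 5)*(j + 3)*(j^2 + 6*j + 9) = (j - 5)*(j + 3)^2*(j + 3)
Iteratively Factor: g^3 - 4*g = (g)*(g^2 - 4) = g*(g - 2)*(g + 2)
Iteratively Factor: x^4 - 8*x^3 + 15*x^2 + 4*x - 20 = (x - 5)*(x^3 - 3*x^2 + 4) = (x - 5)*(x + 1)*(x^2 - 4*x + 4) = (x - 5)*(x - 2)*(x + 1)*(x - 2)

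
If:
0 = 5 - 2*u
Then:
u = 5/2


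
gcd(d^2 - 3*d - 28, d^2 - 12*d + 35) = d - 7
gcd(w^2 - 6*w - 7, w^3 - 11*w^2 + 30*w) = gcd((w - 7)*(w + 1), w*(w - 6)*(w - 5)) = 1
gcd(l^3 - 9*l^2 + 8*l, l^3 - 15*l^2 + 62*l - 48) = l^2 - 9*l + 8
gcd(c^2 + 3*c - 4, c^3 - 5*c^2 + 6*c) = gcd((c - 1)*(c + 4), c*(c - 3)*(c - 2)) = 1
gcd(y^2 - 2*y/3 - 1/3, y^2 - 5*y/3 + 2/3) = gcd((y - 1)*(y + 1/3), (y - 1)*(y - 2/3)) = y - 1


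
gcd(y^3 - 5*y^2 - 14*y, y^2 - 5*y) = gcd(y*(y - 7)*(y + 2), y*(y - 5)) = y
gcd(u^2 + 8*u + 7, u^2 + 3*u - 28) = u + 7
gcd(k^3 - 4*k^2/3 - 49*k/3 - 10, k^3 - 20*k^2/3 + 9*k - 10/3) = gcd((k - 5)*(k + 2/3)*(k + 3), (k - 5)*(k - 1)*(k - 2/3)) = k - 5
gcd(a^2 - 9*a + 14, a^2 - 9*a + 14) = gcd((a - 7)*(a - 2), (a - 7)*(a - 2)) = a^2 - 9*a + 14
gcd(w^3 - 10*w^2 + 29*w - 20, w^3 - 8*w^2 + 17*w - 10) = w^2 - 6*w + 5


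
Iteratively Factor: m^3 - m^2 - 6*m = (m + 2)*(m^2 - 3*m) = (m - 3)*(m + 2)*(m)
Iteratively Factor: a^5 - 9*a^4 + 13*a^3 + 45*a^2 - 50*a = (a - 5)*(a^4 - 4*a^3 - 7*a^2 + 10*a) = (a - 5)*(a - 1)*(a^3 - 3*a^2 - 10*a) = (a - 5)*(a - 1)*(a + 2)*(a^2 - 5*a) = (a - 5)^2*(a - 1)*(a + 2)*(a)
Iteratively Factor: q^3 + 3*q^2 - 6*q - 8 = (q + 4)*(q^2 - q - 2) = (q - 2)*(q + 4)*(q + 1)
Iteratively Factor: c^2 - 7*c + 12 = (c - 4)*(c - 3)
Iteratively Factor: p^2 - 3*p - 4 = (p + 1)*(p - 4)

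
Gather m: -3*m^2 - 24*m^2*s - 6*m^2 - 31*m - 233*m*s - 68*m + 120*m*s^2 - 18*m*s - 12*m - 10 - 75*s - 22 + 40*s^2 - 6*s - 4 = m^2*(-24*s - 9) + m*(120*s^2 - 251*s - 111) + 40*s^2 - 81*s - 36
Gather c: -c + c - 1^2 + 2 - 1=0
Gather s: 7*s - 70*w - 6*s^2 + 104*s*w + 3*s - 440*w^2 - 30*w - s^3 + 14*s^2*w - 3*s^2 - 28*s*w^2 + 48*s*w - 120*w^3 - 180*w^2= -s^3 + s^2*(14*w - 9) + s*(-28*w^2 + 152*w + 10) - 120*w^3 - 620*w^2 - 100*w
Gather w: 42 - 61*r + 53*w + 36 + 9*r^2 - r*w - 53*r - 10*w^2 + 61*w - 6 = 9*r^2 - 114*r - 10*w^2 + w*(114 - r) + 72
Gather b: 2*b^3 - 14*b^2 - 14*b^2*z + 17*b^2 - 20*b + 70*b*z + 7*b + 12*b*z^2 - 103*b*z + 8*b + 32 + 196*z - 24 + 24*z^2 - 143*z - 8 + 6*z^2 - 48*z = 2*b^3 + b^2*(3 - 14*z) + b*(12*z^2 - 33*z - 5) + 30*z^2 + 5*z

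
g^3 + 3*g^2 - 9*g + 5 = (g - 1)^2*(g + 5)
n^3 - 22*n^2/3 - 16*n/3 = n*(n - 8)*(n + 2/3)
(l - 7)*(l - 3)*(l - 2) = l^3 - 12*l^2 + 41*l - 42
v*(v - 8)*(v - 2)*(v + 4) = v^4 - 6*v^3 - 24*v^2 + 64*v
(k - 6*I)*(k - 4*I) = k^2 - 10*I*k - 24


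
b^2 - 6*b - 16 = (b - 8)*(b + 2)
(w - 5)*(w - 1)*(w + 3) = w^3 - 3*w^2 - 13*w + 15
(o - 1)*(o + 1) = o^2 - 1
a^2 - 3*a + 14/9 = (a - 7/3)*(a - 2/3)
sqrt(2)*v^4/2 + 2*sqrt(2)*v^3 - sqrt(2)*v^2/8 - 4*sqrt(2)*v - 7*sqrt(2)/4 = (v + 1/2)*(v + 7/2)*(v - sqrt(2))*(sqrt(2)*v/2 + 1)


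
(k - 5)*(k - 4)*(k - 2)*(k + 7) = k^4 - 4*k^3 - 39*k^2 + 226*k - 280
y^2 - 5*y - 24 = (y - 8)*(y + 3)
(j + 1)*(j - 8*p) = j^2 - 8*j*p + j - 8*p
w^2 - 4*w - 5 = (w - 5)*(w + 1)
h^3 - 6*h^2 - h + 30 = (h - 5)*(h - 3)*(h + 2)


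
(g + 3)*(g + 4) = g^2 + 7*g + 12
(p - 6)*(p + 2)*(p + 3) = p^3 - p^2 - 24*p - 36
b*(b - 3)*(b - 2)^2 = b^4 - 7*b^3 + 16*b^2 - 12*b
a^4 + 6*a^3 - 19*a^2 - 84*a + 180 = (a - 3)*(a - 2)*(a + 5)*(a + 6)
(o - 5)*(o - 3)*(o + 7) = o^3 - o^2 - 41*o + 105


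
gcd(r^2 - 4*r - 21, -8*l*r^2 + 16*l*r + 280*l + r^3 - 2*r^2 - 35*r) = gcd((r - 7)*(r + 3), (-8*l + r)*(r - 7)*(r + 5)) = r - 7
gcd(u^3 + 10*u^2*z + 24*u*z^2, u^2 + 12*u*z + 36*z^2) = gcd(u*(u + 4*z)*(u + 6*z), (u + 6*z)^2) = u + 6*z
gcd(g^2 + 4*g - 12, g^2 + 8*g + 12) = g + 6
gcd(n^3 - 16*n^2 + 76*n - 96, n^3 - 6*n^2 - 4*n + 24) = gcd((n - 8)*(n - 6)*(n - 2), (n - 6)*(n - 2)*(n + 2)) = n^2 - 8*n + 12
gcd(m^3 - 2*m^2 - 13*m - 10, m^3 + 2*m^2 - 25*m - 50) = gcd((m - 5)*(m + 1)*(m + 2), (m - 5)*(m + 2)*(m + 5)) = m^2 - 3*m - 10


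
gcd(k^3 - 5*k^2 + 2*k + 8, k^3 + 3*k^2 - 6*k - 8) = k^2 - k - 2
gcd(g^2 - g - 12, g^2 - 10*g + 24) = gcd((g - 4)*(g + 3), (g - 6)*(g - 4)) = g - 4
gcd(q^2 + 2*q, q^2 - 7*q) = q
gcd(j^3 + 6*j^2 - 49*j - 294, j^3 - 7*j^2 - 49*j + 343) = j^2 - 49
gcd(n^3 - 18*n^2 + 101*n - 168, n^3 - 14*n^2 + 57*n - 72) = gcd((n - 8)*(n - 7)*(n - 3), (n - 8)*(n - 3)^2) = n^2 - 11*n + 24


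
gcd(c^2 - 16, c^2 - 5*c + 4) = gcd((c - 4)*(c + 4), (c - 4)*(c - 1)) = c - 4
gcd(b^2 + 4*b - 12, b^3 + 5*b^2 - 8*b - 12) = b^2 + 4*b - 12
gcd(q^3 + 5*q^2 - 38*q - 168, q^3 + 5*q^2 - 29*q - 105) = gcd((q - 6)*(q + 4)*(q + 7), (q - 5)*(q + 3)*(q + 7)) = q + 7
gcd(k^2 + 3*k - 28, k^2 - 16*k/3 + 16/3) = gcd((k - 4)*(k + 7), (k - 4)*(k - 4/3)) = k - 4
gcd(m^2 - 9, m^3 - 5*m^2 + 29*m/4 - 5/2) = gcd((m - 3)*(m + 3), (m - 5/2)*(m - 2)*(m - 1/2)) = 1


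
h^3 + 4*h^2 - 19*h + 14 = (h - 2)*(h - 1)*(h + 7)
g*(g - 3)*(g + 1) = g^3 - 2*g^2 - 3*g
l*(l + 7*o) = l^2 + 7*l*o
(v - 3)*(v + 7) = v^2 + 4*v - 21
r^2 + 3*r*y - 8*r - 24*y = (r - 8)*(r + 3*y)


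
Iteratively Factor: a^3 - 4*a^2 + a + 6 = (a - 2)*(a^2 - 2*a - 3) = (a - 2)*(a + 1)*(a - 3)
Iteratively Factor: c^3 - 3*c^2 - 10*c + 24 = (c - 4)*(c^2 + c - 6) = (c - 4)*(c - 2)*(c + 3)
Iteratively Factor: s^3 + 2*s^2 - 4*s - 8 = (s - 2)*(s^2 + 4*s + 4) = (s - 2)*(s + 2)*(s + 2)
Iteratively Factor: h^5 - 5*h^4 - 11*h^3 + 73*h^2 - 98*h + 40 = (h - 1)*(h^4 - 4*h^3 - 15*h^2 + 58*h - 40) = (h - 1)^2*(h^3 - 3*h^2 - 18*h + 40) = (h - 2)*(h - 1)^2*(h^2 - h - 20) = (h - 5)*(h - 2)*(h - 1)^2*(h + 4)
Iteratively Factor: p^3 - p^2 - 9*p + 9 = (p - 3)*(p^2 + 2*p - 3) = (p - 3)*(p + 3)*(p - 1)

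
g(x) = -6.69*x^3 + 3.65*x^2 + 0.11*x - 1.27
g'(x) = -20.07*x^2 + 7.3*x + 0.11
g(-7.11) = 2587.02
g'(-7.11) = -1066.37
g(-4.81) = 827.14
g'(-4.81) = -499.34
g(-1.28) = 18.60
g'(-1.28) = -42.12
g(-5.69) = 1348.71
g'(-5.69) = -691.22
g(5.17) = -827.62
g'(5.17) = -498.60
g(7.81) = -2964.75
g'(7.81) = -1167.07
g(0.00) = -1.27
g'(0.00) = 0.11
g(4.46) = -521.69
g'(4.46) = -366.56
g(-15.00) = 23397.08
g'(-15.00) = -4625.14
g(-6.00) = 1574.51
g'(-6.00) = -766.21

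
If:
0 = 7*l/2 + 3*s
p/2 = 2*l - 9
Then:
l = -6*s/7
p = -24*s/7 - 18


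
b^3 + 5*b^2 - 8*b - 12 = (b - 2)*(b + 1)*(b + 6)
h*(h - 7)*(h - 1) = h^3 - 8*h^2 + 7*h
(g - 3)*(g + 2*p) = g^2 + 2*g*p - 3*g - 6*p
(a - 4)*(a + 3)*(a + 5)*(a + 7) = a^4 + 11*a^3 + 11*a^2 - 179*a - 420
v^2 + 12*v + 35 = (v + 5)*(v + 7)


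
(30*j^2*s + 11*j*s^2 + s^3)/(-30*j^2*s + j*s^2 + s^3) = (5*j + s)/(-5*j + s)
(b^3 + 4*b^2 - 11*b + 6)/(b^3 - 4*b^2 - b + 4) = (b^2 + 5*b - 6)/(b^2 - 3*b - 4)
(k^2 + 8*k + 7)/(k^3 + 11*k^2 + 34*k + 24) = (k + 7)/(k^2 + 10*k + 24)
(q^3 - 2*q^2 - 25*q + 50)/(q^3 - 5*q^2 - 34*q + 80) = (q - 5)/(q - 8)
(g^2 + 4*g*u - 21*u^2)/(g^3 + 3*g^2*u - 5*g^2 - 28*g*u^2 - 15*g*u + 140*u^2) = (-g + 3*u)/(-g^2 + 4*g*u + 5*g - 20*u)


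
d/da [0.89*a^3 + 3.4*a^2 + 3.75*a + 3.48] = 2.67*a^2 + 6.8*a + 3.75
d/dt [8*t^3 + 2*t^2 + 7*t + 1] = 24*t^2 + 4*t + 7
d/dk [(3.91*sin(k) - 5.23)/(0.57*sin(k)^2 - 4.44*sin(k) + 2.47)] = (-2.2287*sin(k)^2 + 5.9622*sin(k) - 13.5635)*cos(k)/(0.3249*sin(k)^4 - 5.0616*sin(k)^3 + 22.5294*sin(k)^2 - 21.9336*sin(k) + 6.1009)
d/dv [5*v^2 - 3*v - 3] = 10*v - 3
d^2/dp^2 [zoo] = 0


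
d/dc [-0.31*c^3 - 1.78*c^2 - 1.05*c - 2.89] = -0.93*c^2 - 3.56*c - 1.05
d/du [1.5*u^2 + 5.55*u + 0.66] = 3.0*u + 5.55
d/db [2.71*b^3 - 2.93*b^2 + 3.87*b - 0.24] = 8.13*b^2 - 5.86*b + 3.87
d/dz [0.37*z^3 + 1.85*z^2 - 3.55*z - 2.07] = 1.11*z^2 + 3.7*z - 3.55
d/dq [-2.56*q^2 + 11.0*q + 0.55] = 11.0 - 5.12*q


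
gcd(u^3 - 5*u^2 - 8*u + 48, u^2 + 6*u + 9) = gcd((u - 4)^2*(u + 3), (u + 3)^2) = u + 3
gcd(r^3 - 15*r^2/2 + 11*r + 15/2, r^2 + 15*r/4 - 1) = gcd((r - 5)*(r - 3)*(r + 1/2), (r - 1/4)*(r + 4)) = 1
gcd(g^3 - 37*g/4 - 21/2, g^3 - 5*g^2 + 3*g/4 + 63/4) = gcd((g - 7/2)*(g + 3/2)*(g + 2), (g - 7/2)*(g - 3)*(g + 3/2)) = g^2 - 2*g - 21/4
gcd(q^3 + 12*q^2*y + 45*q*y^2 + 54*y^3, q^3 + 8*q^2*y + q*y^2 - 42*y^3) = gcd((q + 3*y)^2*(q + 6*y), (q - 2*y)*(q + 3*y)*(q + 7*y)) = q + 3*y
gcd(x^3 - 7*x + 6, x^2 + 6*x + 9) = x + 3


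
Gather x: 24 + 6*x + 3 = 6*x + 27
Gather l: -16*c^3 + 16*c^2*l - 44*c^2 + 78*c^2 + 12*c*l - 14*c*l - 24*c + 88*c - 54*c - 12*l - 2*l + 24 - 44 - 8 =-16*c^3 + 34*c^2 + 10*c + l*(16*c^2 - 2*c - 14) - 28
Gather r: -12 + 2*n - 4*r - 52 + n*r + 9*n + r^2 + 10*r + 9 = 11*n + r^2 + r*(n + 6) - 55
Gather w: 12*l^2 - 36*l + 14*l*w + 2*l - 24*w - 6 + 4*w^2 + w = 12*l^2 - 34*l + 4*w^2 + w*(14*l - 23) - 6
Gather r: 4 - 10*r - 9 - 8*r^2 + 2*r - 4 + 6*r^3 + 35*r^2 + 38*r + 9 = 6*r^3 + 27*r^2 + 30*r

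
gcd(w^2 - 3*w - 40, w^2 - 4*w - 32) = w - 8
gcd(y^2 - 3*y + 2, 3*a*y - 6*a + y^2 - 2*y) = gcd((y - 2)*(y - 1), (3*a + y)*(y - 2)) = y - 2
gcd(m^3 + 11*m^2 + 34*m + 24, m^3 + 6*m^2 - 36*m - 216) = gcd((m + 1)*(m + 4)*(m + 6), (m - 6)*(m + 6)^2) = m + 6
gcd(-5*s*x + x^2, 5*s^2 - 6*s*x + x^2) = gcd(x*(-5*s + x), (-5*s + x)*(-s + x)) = -5*s + x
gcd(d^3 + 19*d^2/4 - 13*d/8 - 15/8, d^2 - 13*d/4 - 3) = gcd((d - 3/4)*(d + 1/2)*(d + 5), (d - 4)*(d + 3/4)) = 1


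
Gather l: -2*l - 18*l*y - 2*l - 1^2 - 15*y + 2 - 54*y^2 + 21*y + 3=l*(-18*y - 4) - 54*y^2 + 6*y + 4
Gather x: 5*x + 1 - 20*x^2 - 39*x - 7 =-20*x^2 - 34*x - 6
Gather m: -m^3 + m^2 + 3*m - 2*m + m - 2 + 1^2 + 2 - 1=-m^3 + m^2 + 2*m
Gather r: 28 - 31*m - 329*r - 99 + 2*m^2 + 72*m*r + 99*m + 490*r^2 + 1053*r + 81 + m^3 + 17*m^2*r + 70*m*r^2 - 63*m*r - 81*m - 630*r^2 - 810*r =m^3 + 2*m^2 - 13*m + r^2*(70*m - 140) + r*(17*m^2 + 9*m - 86) + 10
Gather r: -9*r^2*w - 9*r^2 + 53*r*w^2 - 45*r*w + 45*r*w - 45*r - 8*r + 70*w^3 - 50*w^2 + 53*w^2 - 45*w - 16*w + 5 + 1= r^2*(-9*w - 9) + r*(53*w^2 - 53) + 70*w^3 + 3*w^2 - 61*w + 6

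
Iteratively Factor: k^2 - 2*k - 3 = (k - 3)*(k + 1)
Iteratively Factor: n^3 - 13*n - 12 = (n + 3)*(n^2 - 3*n - 4) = (n - 4)*(n + 3)*(n + 1)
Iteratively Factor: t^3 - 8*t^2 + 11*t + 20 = (t + 1)*(t^2 - 9*t + 20) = (t - 4)*(t + 1)*(t - 5)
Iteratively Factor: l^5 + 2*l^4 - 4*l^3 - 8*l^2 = (l - 2)*(l^4 + 4*l^3 + 4*l^2) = l*(l - 2)*(l^3 + 4*l^2 + 4*l) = l*(l - 2)*(l + 2)*(l^2 + 2*l) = l^2*(l - 2)*(l + 2)*(l + 2)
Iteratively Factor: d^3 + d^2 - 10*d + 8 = (d + 4)*(d^2 - 3*d + 2) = (d - 2)*(d + 4)*(d - 1)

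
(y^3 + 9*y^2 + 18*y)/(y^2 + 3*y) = y + 6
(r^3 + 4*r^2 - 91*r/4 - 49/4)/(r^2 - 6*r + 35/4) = (2*r^2 + 15*r + 7)/(2*r - 5)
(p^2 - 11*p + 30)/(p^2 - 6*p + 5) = (p - 6)/(p - 1)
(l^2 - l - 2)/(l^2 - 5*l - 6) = (l - 2)/(l - 6)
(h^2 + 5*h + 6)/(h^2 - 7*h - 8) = (h^2 + 5*h + 6)/(h^2 - 7*h - 8)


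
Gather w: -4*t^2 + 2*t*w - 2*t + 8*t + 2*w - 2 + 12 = -4*t^2 + 6*t + w*(2*t + 2) + 10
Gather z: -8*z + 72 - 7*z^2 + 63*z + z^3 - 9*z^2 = z^3 - 16*z^2 + 55*z + 72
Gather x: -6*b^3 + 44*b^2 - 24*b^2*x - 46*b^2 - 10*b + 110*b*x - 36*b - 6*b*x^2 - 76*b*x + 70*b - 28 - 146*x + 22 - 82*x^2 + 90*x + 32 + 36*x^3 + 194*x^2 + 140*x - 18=-6*b^3 - 2*b^2 + 24*b + 36*x^3 + x^2*(112 - 6*b) + x*(-24*b^2 + 34*b + 84) + 8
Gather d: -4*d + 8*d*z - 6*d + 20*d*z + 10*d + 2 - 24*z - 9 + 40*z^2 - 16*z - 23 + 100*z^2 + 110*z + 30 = 28*d*z + 140*z^2 + 70*z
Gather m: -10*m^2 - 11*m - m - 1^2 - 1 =-10*m^2 - 12*m - 2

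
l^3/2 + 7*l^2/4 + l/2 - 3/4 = (l/2 + 1/2)*(l - 1/2)*(l + 3)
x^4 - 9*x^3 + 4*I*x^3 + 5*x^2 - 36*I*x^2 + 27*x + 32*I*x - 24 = (x - 8)*(x - 1)*(x + I)*(x + 3*I)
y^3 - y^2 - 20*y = y*(y - 5)*(y + 4)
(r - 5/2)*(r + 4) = r^2 + 3*r/2 - 10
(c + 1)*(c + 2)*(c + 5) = c^3 + 8*c^2 + 17*c + 10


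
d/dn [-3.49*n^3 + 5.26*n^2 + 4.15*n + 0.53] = -10.47*n^2 + 10.52*n + 4.15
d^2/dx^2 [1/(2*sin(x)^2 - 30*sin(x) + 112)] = (-4*sin(x)^4 + 45*sin(x)^3 + 5*sin(x)^2 - 930*sin(x) + 338)/(2*(sin(x)^2 - 15*sin(x) + 56)^3)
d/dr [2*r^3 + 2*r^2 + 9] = 2*r*(3*r + 2)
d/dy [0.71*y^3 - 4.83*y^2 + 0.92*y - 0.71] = 2.13*y^2 - 9.66*y + 0.92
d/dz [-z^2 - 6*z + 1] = -2*z - 6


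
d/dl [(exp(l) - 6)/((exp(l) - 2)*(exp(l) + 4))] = (-exp(2*l) + 12*exp(l) + 4)*exp(l)/(exp(4*l) + 4*exp(3*l) - 12*exp(2*l) - 32*exp(l) + 64)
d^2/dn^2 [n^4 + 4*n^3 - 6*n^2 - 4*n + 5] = 12*n^2 + 24*n - 12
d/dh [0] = 0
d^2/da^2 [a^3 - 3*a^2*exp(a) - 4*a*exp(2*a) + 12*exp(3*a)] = -3*a^2*exp(a) - 16*a*exp(2*a) - 12*a*exp(a) + 6*a + 108*exp(3*a) - 16*exp(2*a) - 6*exp(a)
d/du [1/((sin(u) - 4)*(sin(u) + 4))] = -sin(2*u)/((sin(u) - 4)^2*(sin(u) + 4)^2)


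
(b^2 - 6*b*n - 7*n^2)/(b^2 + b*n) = (b - 7*n)/b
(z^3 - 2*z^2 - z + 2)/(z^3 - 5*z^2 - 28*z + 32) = (z^2 - z - 2)/(z^2 - 4*z - 32)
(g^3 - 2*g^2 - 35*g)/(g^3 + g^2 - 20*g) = (g - 7)/(g - 4)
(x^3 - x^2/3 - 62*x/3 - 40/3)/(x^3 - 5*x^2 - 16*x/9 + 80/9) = 3*(3*x^2 + 14*x + 8)/(9*x^2 - 16)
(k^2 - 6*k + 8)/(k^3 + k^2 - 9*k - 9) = (k^2 - 6*k + 8)/(k^3 + k^2 - 9*k - 9)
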